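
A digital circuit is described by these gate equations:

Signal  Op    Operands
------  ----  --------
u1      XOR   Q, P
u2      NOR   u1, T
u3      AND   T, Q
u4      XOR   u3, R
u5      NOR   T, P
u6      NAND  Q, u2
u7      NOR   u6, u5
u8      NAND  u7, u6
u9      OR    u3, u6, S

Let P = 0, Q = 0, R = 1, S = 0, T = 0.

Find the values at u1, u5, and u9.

u1 = Q XOR P = 0 XOR 0 = 0
u2 = u1 NOR T = 0 NOR 0 = 1
u3 = T AND Q = 0 AND 0 = 0
u5 = T NOR P = 0 NOR 0 = 1
u6 = Q NAND u2 = 0 NAND 1 = 1
u9 = u3 OR u6 OR S = 0 OR 1 OR 0 = 1

u1 = 0, u5 = 1, u9 = 1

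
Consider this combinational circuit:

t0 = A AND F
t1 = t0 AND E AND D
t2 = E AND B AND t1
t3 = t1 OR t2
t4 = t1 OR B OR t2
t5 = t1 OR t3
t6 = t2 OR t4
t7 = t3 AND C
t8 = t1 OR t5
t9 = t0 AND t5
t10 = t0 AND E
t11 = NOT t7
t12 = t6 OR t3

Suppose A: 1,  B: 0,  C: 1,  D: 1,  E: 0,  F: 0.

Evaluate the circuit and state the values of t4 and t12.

t4 = 0  t12 = 0

t0 = A AND F = 1 AND 0 = 0
t1 = t0 AND E AND D = 0 AND 0 AND 1 = 0
t2 = E AND B AND t1 = 0 AND 0 AND 0 = 0
t3 = t1 OR t2 = 0 OR 0 = 0
t4 = t1 OR B OR t2 = 0 OR 0 OR 0 = 0
t6 = t2 OR t4 = 0 OR 0 = 0
t12 = t6 OR t3 = 0 OR 0 = 0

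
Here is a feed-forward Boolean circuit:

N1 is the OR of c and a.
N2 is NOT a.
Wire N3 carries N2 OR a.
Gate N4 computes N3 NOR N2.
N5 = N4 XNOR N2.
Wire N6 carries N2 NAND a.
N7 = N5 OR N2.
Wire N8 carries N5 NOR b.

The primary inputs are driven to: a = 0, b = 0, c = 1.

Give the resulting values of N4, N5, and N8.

N4 = 0; N5 = 0; N8 = 1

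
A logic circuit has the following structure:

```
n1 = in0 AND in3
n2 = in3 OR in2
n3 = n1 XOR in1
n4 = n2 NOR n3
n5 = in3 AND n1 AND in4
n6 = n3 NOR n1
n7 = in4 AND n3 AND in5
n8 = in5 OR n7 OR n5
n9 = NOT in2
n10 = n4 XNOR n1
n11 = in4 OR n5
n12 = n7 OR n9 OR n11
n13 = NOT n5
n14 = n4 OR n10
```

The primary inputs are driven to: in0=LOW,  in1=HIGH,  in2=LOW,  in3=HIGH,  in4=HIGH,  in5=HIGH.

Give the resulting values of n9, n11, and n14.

n1 = in0 AND in3 = LOW AND HIGH = LOW
n2 = in3 OR in2 = HIGH OR LOW = HIGH
n3 = n1 XOR in1 = LOW XOR HIGH = HIGH
n4 = n2 NOR n3 = HIGH NOR HIGH = LOW
n5 = in3 AND n1 AND in4 = HIGH AND LOW AND HIGH = LOW
n9 = NOT in2 = NOT LOW = HIGH
n10 = n4 XNOR n1 = LOW XNOR LOW = HIGH
n11 = in4 OR n5 = HIGH OR LOW = HIGH
n14 = n4 OR n10 = LOW OR HIGH = HIGH

n9 = HIGH, n11 = HIGH, n14 = HIGH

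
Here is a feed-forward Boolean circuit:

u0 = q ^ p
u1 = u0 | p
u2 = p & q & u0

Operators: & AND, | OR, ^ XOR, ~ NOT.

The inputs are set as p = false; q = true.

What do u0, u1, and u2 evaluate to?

u0 = true, u1 = true, u2 = false

u0 = q XOR p = true XOR false = true
u1 = u0 OR p = true OR false = true
u2 = p AND q AND u0 = false AND true AND true = false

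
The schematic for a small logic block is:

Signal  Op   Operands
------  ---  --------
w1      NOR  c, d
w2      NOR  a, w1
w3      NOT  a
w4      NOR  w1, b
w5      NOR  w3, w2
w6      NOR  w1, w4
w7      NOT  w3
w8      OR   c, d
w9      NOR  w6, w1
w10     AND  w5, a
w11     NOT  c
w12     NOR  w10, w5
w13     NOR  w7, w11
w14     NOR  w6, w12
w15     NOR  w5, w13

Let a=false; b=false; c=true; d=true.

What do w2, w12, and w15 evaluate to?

w1 = c NOR d = true NOR true = false
w2 = a NOR w1 = false NOR false = true
w3 = NOT a = NOT false = true
w5 = w3 NOR w2 = true NOR true = false
w7 = NOT w3 = NOT true = false
w10 = w5 AND a = false AND false = false
w11 = NOT c = NOT true = false
w12 = w10 NOR w5 = false NOR false = true
w13 = w7 NOR w11 = false NOR false = true
w15 = w5 NOR w13 = false NOR true = false

w2 = true, w12 = true, w15 = false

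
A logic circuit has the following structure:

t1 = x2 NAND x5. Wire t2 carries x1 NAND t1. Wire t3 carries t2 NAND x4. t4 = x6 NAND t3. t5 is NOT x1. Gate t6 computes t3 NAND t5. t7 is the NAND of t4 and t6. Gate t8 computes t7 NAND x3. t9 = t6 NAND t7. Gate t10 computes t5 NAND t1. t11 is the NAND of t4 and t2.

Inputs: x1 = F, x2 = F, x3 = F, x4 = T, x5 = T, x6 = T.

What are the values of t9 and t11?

t9 = T, t11 = F

t1 = x2 NAND x5 = F NAND T = T
t2 = x1 NAND t1 = F NAND T = T
t3 = t2 NAND x4 = T NAND T = F
t4 = x6 NAND t3 = T NAND F = T
t5 = NOT x1 = NOT F = T
t6 = t3 NAND t5 = F NAND T = T
t7 = t4 NAND t6 = T NAND T = F
t9 = t6 NAND t7 = T NAND F = T
t11 = t4 NAND t2 = T NAND T = F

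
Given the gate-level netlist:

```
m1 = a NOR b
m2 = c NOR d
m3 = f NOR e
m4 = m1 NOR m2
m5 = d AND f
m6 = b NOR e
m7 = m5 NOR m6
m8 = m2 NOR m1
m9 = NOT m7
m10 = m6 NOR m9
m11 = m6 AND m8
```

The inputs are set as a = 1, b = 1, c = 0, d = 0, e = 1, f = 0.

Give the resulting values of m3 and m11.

m3 = 0; m11 = 0

m1 = a NOR b = 1 NOR 1 = 0
m2 = c NOR d = 0 NOR 0 = 1
m3 = f NOR e = 0 NOR 1 = 0
m6 = b NOR e = 1 NOR 1 = 0
m8 = m2 NOR m1 = 1 NOR 0 = 0
m11 = m6 AND m8 = 0 AND 0 = 0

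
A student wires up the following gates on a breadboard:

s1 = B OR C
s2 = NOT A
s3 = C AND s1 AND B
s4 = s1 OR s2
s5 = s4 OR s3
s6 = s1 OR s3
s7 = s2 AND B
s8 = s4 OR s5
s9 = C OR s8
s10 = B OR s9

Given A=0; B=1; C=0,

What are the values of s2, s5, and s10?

s2 = 1, s5 = 1, s10 = 1

s1 = B OR C = 1 OR 0 = 1
s2 = NOT A = NOT 0 = 1
s3 = C AND s1 AND B = 0 AND 1 AND 1 = 0
s4 = s1 OR s2 = 1 OR 1 = 1
s5 = s4 OR s3 = 1 OR 0 = 1
s8 = s4 OR s5 = 1 OR 1 = 1
s9 = C OR s8 = 0 OR 1 = 1
s10 = B OR s9 = 1 OR 1 = 1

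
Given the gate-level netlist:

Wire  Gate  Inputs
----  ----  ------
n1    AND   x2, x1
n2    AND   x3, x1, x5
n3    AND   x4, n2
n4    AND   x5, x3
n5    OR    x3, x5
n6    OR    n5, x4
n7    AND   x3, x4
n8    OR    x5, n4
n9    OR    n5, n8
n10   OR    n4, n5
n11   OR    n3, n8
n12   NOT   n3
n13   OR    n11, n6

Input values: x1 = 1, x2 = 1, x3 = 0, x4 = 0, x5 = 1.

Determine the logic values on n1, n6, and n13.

n1 = x2 AND x1 = 1 AND 1 = 1
n2 = x3 AND x1 AND x5 = 0 AND 1 AND 1 = 0
n3 = x4 AND n2 = 0 AND 0 = 0
n4 = x5 AND x3 = 1 AND 0 = 0
n5 = x3 OR x5 = 0 OR 1 = 1
n6 = n5 OR x4 = 1 OR 0 = 1
n8 = x5 OR n4 = 1 OR 0 = 1
n11 = n3 OR n8 = 0 OR 1 = 1
n13 = n11 OR n6 = 1 OR 1 = 1

n1 = 1, n6 = 1, n13 = 1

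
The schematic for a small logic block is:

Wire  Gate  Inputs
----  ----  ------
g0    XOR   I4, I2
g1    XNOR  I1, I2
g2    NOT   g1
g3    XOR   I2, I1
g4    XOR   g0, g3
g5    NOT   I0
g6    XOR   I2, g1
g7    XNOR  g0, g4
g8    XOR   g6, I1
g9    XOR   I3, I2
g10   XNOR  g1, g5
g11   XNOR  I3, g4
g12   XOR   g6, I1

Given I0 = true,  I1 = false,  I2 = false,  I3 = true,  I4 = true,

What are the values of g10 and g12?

g10 = false, g12 = true

g1 = I1 XNOR I2 = false XNOR false = true
g5 = NOT I0 = NOT true = false
g6 = I2 XOR g1 = false XOR true = true
g10 = g1 XNOR g5 = true XNOR false = false
g12 = g6 XOR I1 = true XOR false = true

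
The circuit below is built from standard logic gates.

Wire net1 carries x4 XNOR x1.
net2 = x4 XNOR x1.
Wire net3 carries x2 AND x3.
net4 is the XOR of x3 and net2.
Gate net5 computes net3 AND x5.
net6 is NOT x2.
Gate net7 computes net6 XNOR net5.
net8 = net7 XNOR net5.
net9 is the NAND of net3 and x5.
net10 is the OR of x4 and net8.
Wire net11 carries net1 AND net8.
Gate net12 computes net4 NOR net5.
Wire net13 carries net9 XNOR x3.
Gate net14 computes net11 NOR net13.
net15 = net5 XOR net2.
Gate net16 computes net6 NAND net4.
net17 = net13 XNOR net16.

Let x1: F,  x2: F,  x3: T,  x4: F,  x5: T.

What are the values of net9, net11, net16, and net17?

net9 = T; net11 = T; net16 = T; net17 = T

net1 = x4 XNOR x1 = F XNOR F = T
net2 = x4 XNOR x1 = F XNOR F = T
net3 = x2 AND x3 = F AND T = F
net4 = x3 XOR net2 = T XOR T = F
net5 = net3 AND x5 = F AND T = F
net6 = NOT x2 = NOT F = T
net7 = net6 XNOR net5 = T XNOR F = F
net8 = net7 XNOR net5 = F XNOR F = T
net9 = net3 NAND x5 = F NAND T = T
net11 = net1 AND net8 = T AND T = T
net13 = net9 XNOR x3 = T XNOR T = T
net16 = net6 NAND net4 = T NAND F = T
net17 = net13 XNOR net16 = T XNOR T = T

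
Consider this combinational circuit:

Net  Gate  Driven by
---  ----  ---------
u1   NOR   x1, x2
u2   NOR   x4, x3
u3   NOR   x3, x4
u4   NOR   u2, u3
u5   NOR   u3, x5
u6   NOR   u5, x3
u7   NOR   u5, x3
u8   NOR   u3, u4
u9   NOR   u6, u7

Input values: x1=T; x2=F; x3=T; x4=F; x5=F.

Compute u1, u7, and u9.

u1 = F; u7 = F; u9 = T

u1 = x1 NOR x2 = T NOR F = F
u3 = x3 NOR x4 = T NOR F = F
u5 = u3 NOR x5 = F NOR F = T
u6 = u5 NOR x3 = T NOR T = F
u7 = u5 NOR x3 = T NOR T = F
u9 = u6 NOR u7 = F NOR F = T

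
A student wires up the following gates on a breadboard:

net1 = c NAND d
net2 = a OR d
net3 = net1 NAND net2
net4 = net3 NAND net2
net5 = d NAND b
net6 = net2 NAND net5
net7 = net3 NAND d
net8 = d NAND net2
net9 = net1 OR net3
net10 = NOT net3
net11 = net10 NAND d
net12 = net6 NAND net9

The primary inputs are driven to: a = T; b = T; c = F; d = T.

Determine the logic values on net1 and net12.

net1 = c NAND d = F NAND T = T
net2 = a OR d = T OR T = T
net3 = net1 NAND net2 = T NAND T = F
net5 = d NAND b = T NAND T = F
net6 = net2 NAND net5 = T NAND F = T
net9 = net1 OR net3 = T OR F = T
net12 = net6 NAND net9 = T NAND T = F

net1 = T  net12 = F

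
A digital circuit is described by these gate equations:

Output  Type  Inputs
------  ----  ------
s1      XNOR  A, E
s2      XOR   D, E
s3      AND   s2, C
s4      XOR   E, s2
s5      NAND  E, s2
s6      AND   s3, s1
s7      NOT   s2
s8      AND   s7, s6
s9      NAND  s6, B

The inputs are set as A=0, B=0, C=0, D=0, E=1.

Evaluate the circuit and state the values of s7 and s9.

s7 = 0  s9 = 1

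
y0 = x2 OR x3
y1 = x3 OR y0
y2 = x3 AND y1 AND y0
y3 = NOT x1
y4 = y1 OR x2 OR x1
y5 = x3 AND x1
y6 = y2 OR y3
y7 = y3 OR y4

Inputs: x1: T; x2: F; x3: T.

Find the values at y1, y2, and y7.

y1 = T; y2 = T; y7 = T

y0 = x2 OR x3 = F OR T = T
y1 = x3 OR y0 = T OR T = T
y2 = x3 AND y1 AND y0 = T AND T AND T = T
y3 = NOT x1 = NOT T = F
y4 = y1 OR x2 OR x1 = T OR F OR T = T
y7 = y3 OR y4 = F OR T = T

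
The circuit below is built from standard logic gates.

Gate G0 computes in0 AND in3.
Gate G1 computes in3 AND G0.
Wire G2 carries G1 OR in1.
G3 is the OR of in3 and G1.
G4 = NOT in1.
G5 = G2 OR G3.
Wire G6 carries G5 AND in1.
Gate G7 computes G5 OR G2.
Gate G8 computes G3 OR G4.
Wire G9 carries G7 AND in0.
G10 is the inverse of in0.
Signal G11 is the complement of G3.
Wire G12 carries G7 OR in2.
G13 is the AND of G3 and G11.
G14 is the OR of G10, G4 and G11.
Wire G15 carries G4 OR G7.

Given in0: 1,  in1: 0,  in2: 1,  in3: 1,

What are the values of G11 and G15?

G11 = 0, G15 = 1

G0 = in0 AND in3 = 1 AND 1 = 1
G1 = in3 AND G0 = 1 AND 1 = 1
G2 = G1 OR in1 = 1 OR 0 = 1
G3 = in3 OR G1 = 1 OR 1 = 1
G4 = NOT in1 = NOT 0 = 1
G5 = G2 OR G3 = 1 OR 1 = 1
G7 = G5 OR G2 = 1 OR 1 = 1
G11 = NOT G3 = NOT 1 = 0
G15 = G4 OR G7 = 1 OR 1 = 1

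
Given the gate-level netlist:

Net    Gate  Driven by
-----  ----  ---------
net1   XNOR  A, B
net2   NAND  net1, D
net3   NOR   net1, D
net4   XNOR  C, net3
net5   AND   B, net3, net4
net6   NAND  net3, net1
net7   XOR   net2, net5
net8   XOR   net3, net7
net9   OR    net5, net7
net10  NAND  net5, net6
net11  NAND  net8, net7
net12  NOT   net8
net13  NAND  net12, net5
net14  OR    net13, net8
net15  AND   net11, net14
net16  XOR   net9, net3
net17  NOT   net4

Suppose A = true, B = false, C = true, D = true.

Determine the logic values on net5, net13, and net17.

net5 = false, net13 = true, net17 = true

net1 = A XNOR B = true XNOR false = false
net2 = net1 NAND D = false NAND true = true
net3 = net1 NOR D = false NOR true = false
net4 = C XNOR net3 = true XNOR false = false
net5 = B AND net3 AND net4 = false AND false AND false = false
net7 = net2 XOR net5 = true XOR false = true
net8 = net3 XOR net7 = false XOR true = true
net12 = NOT net8 = NOT true = false
net13 = net12 NAND net5 = false NAND false = true
net17 = NOT net4 = NOT false = true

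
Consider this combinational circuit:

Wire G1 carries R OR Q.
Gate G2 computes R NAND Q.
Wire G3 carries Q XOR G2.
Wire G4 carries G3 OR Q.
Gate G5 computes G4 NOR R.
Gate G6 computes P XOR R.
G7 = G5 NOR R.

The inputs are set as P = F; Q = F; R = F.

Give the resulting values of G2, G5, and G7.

G2 = T  G5 = F  G7 = T

G2 = R NAND Q = F NAND F = T
G3 = Q XOR G2 = F XOR T = T
G4 = G3 OR Q = T OR F = T
G5 = G4 NOR R = T NOR F = F
G7 = G5 NOR R = F NOR F = T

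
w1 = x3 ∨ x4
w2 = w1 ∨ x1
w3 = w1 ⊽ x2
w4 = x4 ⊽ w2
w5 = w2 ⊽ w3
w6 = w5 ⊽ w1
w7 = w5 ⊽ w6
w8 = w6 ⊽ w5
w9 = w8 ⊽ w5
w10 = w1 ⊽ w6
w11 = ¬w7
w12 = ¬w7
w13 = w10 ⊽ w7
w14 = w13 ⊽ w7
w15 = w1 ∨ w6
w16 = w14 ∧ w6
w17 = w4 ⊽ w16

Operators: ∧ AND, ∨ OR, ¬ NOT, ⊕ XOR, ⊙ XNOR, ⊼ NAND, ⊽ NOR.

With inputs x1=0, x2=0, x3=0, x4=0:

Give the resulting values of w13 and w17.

w13 = 1, w17 = 0

w1 = x3 OR x4 = 0 OR 0 = 0
w2 = w1 OR x1 = 0 OR 0 = 0
w3 = w1 NOR x2 = 0 NOR 0 = 1
w4 = x4 NOR w2 = 0 NOR 0 = 1
w5 = w2 NOR w3 = 0 NOR 1 = 0
w6 = w5 NOR w1 = 0 NOR 0 = 1
w7 = w5 NOR w6 = 0 NOR 1 = 0
w10 = w1 NOR w6 = 0 NOR 1 = 0
w13 = w10 NOR w7 = 0 NOR 0 = 1
w14 = w13 NOR w7 = 1 NOR 0 = 0
w16 = w14 AND w6 = 0 AND 1 = 0
w17 = w4 NOR w16 = 1 NOR 0 = 0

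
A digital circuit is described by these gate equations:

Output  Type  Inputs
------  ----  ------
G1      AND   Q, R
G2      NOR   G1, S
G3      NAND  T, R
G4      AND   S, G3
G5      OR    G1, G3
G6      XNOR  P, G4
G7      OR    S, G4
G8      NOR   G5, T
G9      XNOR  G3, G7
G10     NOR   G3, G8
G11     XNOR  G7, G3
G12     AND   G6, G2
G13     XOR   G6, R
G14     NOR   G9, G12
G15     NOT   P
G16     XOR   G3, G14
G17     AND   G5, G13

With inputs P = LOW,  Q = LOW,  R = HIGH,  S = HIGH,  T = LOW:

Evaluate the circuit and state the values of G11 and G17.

G1 = Q AND R = LOW AND HIGH = LOW
G3 = T NAND R = LOW NAND HIGH = HIGH
G4 = S AND G3 = HIGH AND HIGH = HIGH
G5 = G1 OR G3 = LOW OR HIGH = HIGH
G6 = P XNOR G4 = LOW XNOR HIGH = LOW
G7 = S OR G4 = HIGH OR HIGH = HIGH
G11 = G7 XNOR G3 = HIGH XNOR HIGH = HIGH
G13 = G6 XOR R = LOW XOR HIGH = HIGH
G17 = G5 AND G13 = HIGH AND HIGH = HIGH

G11 = HIGH, G17 = HIGH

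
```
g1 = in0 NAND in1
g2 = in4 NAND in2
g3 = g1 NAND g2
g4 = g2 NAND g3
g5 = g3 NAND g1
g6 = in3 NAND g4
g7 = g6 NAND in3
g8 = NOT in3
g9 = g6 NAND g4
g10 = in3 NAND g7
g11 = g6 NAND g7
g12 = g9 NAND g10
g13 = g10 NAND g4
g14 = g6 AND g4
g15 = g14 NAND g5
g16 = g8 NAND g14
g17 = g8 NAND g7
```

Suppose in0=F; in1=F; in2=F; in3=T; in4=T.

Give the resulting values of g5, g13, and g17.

g1 = in0 NAND in1 = F NAND F = T
g2 = in4 NAND in2 = T NAND F = T
g3 = g1 NAND g2 = T NAND T = F
g4 = g2 NAND g3 = T NAND F = T
g5 = g3 NAND g1 = F NAND T = T
g6 = in3 NAND g4 = T NAND T = F
g7 = g6 NAND in3 = F NAND T = T
g8 = NOT in3 = NOT T = F
g10 = in3 NAND g7 = T NAND T = F
g13 = g10 NAND g4 = F NAND T = T
g17 = g8 NAND g7 = F NAND T = T

g5 = T  g13 = T  g17 = T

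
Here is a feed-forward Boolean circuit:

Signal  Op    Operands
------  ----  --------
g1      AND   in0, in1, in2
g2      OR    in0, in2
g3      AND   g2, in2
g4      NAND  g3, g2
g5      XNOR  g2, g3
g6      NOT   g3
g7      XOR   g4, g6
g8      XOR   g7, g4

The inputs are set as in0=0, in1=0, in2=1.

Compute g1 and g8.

g1 = 0, g8 = 0

g1 = in0 AND in1 AND in2 = 0 AND 0 AND 1 = 0
g2 = in0 OR in2 = 0 OR 1 = 1
g3 = g2 AND in2 = 1 AND 1 = 1
g4 = g3 NAND g2 = 1 NAND 1 = 0
g6 = NOT g3 = NOT 1 = 0
g7 = g4 XOR g6 = 0 XOR 0 = 0
g8 = g7 XOR g4 = 0 XOR 0 = 0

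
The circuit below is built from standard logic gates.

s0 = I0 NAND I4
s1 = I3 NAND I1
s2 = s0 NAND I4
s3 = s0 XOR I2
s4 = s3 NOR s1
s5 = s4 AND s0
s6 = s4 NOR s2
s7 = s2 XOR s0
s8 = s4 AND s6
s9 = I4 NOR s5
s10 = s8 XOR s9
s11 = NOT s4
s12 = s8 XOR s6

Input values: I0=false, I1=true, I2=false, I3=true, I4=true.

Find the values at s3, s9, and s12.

s3 = true  s9 = false  s12 = true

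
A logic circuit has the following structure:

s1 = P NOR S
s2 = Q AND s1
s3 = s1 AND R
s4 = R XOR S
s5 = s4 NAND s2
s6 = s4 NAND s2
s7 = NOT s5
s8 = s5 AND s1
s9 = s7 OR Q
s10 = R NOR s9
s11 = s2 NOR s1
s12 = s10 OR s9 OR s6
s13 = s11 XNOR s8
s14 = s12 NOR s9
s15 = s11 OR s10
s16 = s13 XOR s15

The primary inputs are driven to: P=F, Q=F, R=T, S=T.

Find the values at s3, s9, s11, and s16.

s3 = F, s9 = F, s11 = T, s16 = T

s1 = P NOR S = F NOR T = F
s2 = Q AND s1 = F AND F = F
s3 = s1 AND R = F AND T = F
s4 = R XOR S = T XOR T = F
s5 = s4 NAND s2 = F NAND F = T
s7 = NOT s5 = NOT T = F
s8 = s5 AND s1 = T AND F = F
s9 = s7 OR Q = F OR F = F
s10 = R NOR s9 = T NOR F = F
s11 = s2 NOR s1 = F NOR F = T
s13 = s11 XNOR s8 = T XNOR F = F
s15 = s11 OR s10 = T OR F = T
s16 = s13 XOR s15 = F XOR T = T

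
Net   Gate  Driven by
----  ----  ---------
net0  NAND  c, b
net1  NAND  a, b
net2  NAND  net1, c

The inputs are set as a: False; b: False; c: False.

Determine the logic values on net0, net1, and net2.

net0 = c NAND b = False NAND False = True
net1 = a NAND b = False NAND False = True
net2 = net1 NAND c = True NAND False = True

net0 = True; net1 = True; net2 = True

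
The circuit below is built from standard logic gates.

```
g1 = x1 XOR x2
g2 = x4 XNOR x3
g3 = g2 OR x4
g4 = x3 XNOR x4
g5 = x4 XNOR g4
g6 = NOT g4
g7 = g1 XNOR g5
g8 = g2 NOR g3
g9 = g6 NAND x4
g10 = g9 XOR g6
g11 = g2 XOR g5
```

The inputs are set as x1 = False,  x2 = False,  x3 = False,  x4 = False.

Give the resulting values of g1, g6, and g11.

g1 = x1 XOR x2 = False XOR False = False
g2 = x4 XNOR x3 = False XNOR False = True
g4 = x3 XNOR x4 = False XNOR False = True
g5 = x4 XNOR g4 = False XNOR True = False
g6 = NOT g4 = NOT True = False
g11 = g2 XOR g5 = True XOR False = True

g1 = False; g6 = False; g11 = True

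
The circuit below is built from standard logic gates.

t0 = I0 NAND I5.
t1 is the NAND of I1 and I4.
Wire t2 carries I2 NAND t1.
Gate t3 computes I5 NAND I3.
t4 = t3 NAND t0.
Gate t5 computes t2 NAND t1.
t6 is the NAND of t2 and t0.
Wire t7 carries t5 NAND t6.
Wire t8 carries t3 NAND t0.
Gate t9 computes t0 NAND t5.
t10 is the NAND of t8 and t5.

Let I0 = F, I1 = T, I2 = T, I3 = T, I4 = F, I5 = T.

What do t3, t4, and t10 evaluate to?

t3 = F; t4 = T; t10 = F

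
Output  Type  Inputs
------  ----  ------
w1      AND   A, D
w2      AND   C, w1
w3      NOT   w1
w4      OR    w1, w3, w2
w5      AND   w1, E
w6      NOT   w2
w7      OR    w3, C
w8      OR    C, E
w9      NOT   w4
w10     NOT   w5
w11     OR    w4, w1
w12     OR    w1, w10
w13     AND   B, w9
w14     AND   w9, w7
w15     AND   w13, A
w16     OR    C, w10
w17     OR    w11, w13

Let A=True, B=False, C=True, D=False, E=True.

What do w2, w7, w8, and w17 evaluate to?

w2 = False; w7 = True; w8 = True; w17 = True

w1 = A AND D = True AND False = False
w2 = C AND w1 = True AND False = False
w3 = NOT w1 = NOT False = True
w4 = w1 OR w3 OR w2 = False OR True OR False = True
w7 = w3 OR C = True OR True = True
w8 = C OR E = True OR True = True
w9 = NOT w4 = NOT True = False
w11 = w4 OR w1 = True OR False = True
w13 = B AND w9 = False AND False = False
w17 = w11 OR w13 = True OR False = True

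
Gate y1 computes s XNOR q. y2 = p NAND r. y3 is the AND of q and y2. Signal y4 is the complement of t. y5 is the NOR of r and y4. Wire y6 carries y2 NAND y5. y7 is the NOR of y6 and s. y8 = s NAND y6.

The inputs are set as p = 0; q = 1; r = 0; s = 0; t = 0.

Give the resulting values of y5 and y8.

y2 = p NAND r = 0 NAND 0 = 1
y4 = NOT t = NOT 0 = 1
y5 = r NOR y4 = 0 NOR 1 = 0
y6 = y2 NAND y5 = 1 NAND 0 = 1
y8 = s NAND y6 = 0 NAND 1 = 1

y5 = 0, y8 = 1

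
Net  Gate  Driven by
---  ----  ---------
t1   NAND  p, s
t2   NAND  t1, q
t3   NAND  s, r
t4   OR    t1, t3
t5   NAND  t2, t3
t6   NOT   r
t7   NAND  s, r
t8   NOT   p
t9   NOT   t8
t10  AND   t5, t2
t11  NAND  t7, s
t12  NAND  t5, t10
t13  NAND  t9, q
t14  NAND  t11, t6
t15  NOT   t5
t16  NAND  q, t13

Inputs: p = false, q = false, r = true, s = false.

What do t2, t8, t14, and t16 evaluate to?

t1 = p NAND s = false NAND false = true
t2 = t1 NAND q = true NAND false = true
t6 = NOT r = NOT true = false
t7 = s NAND r = false NAND true = true
t8 = NOT p = NOT false = true
t9 = NOT t8 = NOT true = false
t11 = t7 NAND s = true NAND false = true
t13 = t9 NAND q = false NAND false = true
t14 = t11 NAND t6 = true NAND false = true
t16 = q NAND t13 = false NAND true = true

t2 = true, t8 = true, t14 = true, t16 = true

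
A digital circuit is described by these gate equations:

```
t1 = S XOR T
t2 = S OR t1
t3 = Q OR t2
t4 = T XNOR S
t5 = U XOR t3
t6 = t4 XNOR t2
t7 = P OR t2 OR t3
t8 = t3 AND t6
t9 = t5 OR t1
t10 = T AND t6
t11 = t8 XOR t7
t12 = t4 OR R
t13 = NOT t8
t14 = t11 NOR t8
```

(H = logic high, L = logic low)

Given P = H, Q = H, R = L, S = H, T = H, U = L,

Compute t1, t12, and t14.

t1 = S XOR T = H XOR H = L
t2 = S OR t1 = H OR L = H
t3 = Q OR t2 = H OR H = H
t4 = T XNOR S = H XNOR H = H
t6 = t4 XNOR t2 = H XNOR H = H
t7 = P OR t2 OR t3 = H OR H OR H = H
t8 = t3 AND t6 = H AND H = H
t11 = t8 XOR t7 = H XOR H = L
t12 = t4 OR R = H OR L = H
t14 = t11 NOR t8 = L NOR H = L

t1 = L; t12 = H; t14 = L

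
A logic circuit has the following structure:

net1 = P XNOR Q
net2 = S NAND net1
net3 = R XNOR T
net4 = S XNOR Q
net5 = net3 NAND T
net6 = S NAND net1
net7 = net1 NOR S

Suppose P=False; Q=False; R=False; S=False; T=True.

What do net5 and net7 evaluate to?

net5 = True, net7 = False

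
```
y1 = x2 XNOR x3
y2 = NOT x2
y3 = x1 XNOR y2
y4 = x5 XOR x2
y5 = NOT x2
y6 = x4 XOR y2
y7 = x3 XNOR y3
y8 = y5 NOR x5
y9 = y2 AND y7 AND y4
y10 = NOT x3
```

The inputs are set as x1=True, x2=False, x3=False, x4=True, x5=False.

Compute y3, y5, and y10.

y2 = NOT x2 = NOT False = True
y3 = x1 XNOR y2 = True XNOR True = True
y5 = NOT x2 = NOT False = True
y10 = NOT x3 = NOT False = True

y3 = True; y5 = True; y10 = True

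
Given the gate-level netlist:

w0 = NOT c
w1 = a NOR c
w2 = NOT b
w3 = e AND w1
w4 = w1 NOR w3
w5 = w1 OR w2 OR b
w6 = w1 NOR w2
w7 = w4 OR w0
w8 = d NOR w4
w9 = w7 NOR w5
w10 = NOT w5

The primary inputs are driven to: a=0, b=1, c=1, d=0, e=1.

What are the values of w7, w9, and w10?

w0 = NOT c = NOT 1 = 0
w1 = a NOR c = 0 NOR 1 = 0
w2 = NOT b = NOT 1 = 0
w3 = e AND w1 = 1 AND 0 = 0
w4 = w1 NOR w3 = 0 NOR 0 = 1
w5 = w1 OR w2 OR b = 0 OR 0 OR 1 = 1
w7 = w4 OR w0 = 1 OR 0 = 1
w9 = w7 NOR w5 = 1 NOR 1 = 0
w10 = NOT w5 = NOT 1 = 0

w7 = 1; w9 = 0; w10 = 0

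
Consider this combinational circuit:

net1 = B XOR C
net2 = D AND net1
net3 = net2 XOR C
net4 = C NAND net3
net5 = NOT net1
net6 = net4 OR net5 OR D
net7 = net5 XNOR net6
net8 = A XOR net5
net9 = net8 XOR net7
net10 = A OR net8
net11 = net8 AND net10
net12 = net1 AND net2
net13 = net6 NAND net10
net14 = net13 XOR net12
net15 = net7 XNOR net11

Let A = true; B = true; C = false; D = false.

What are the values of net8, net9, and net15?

net1 = B XOR C = true XOR false = true
net2 = D AND net1 = false AND true = false
net3 = net2 XOR C = false XOR false = false
net4 = C NAND net3 = false NAND false = true
net5 = NOT net1 = NOT true = false
net6 = net4 OR net5 OR D = true OR false OR false = true
net7 = net5 XNOR net6 = false XNOR true = false
net8 = A XOR net5 = true XOR false = true
net9 = net8 XOR net7 = true XOR false = true
net10 = A OR net8 = true OR true = true
net11 = net8 AND net10 = true AND true = true
net15 = net7 XNOR net11 = false XNOR true = false

net8 = true, net9 = true, net15 = false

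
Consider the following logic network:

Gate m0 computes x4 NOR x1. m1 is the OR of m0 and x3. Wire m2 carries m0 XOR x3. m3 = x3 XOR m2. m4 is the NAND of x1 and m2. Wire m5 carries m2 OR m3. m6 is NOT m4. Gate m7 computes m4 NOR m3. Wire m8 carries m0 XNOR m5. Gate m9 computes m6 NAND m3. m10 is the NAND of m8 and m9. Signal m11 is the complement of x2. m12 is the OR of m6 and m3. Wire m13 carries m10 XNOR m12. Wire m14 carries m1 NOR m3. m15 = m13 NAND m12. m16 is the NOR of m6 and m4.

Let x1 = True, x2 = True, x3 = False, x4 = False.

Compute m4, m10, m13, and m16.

m4 = True, m10 = False, m13 = True, m16 = False

m0 = x4 NOR x1 = False NOR True = False
m2 = m0 XOR x3 = False XOR False = False
m3 = x3 XOR m2 = False XOR False = False
m4 = x1 NAND m2 = True NAND False = True
m5 = m2 OR m3 = False OR False = False
m6 = NOT m4 = NOT True = False
m8 = m0 XNOR m5 = False XNOR False = True
m9 = m6 NAND m3 = False NAND False = True
m10 = m8 NAND m9 = True NAND True = False
m12 = m6 OR m3 = False OR False = False
m13 = m10 XNOR m12 = False XNOR False = True
m16 = m6 NOR m4 = False NOR True = False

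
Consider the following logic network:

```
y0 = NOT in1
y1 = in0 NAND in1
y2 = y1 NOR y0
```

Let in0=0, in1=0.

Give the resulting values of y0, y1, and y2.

y0 = 1  y1 = 1  y2 = 0

y0 = NOT in1 = NOT 0 = 1
y1 = in0 NAND in1 = 0 NAND 0 = 1
y2 = y1 NOR y0 = 1 NOR 1 = 0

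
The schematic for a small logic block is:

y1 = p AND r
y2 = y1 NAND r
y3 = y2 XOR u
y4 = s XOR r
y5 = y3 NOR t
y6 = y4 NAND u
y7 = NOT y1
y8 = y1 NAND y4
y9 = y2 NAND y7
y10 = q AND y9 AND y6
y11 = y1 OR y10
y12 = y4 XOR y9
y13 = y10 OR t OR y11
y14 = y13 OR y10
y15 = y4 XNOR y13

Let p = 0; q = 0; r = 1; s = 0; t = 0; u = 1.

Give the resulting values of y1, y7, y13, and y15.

y1 = p AND r = 0 AND 1 = 0
y2 = y1 NAND r = 0 NAND 1 = 1
y4 = s XOR r = 0 XOR 1 = 1
y6 = y4 NAND u = 1 NAND 1 = 0
y7 = NOT y1 = NOT 0 = 1
y9 = y2 NAND y7 = 1 NAND 1 = 0
y10 = q AND y9 AND y6 = 0 AND 0 AND 0 = 0
y11 = y1 OR y10 = 0 OR 0 = 0
y13 = y10 OR t OR y11 = 0 OR 0 OR 0 = 0
y15 = y4 XNOR y13 = 1 XNOR 0 = 0

y1 = 0; y7 = 1; y13 = 0; y15 = 0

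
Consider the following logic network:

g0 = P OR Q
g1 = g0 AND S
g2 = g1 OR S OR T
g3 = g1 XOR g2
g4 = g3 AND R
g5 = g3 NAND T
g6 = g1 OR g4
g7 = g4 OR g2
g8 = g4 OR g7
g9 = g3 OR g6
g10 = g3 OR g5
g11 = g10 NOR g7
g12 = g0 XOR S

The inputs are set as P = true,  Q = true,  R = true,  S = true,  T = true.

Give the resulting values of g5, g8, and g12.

g5 = true  g8 = true  g12 = false

g0 = P OR Q = true OR true = true
g1 = g0 AND S = true AND true = true
g2 = g1 OR S OR T = true OR true OR true = true
g3 = g1 XOR g2 = true XOR true = false
g4 = g3 AND R = false AND true = false
g5 = g3 NAND T = false NAND true = true
g7 = g4 OR g2 = false OR true = true
g8 = g4 OR g7 = false OR true = true
g12 = g0 XOR S = true XOR true = false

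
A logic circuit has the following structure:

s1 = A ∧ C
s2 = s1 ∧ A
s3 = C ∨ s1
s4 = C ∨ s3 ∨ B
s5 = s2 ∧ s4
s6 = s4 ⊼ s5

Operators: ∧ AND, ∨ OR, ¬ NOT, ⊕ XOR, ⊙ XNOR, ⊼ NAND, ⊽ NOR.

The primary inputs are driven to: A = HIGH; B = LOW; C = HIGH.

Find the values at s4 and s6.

s4 = HIGH, s6 = LOW

s1 = A AND C = HIGH AND HIGH = HIGH
s2 = s1 AND A = HIGH AND HIGH = HIGH
s3 = C OR s1 = HIGH OR HIGH = HIGH
s4 = C OR s3 OR B = HIGH OR HIGH OR LOW = HIGH
s5 = s2 AND s4 = HIGH AND HIGH = HIGH
s6 = s4 NAND s5 = HIGH NAND HIGH = LOW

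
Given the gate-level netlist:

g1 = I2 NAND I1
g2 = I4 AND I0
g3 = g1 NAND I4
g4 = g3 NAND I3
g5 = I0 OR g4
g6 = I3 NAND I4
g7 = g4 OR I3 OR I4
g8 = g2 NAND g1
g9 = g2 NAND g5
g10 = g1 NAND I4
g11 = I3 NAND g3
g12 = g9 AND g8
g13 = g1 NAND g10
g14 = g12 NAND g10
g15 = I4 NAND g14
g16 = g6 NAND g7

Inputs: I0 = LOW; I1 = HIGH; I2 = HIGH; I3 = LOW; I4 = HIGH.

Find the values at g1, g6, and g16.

g1 = LOW, g6 = HIGH, g16 = LOW

g1 = I2 NAND I1 = HIGH NAND HIGH = LOW
g3 = g1 NAND I4 = LOW NAND HIGH = HIGH
g4 = g3 NAND I3 = HIGH NAND LOW = HIGH
g6 = I3 NAND I4 = LOW NAND HIGH = HIGH
g7 = g4 OR I3 OR I4 = HIGH OR LOW OR HIGH = HIGH
g16 = g6 NAND g7 = HIGH NAND HIGH = LOW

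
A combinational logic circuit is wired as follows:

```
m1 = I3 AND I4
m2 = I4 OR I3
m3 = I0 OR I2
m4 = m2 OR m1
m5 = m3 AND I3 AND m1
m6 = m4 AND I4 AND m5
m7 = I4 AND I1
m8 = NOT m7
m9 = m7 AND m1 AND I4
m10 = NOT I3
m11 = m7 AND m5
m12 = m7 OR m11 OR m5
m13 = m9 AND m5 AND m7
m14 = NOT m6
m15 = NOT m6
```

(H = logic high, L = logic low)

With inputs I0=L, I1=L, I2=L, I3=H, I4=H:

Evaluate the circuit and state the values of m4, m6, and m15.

m1 = I3 AND I4 = H AND H = H
m2 = I4 OR I3 = H OR H = H
m3 = I0 OR I2 = L OR L = L
m4 = m2 OR m1 = H OR H = H
m5 = m3 AND I3 AND m1 = L AND H AND H = L
m6 = m4 AND I4 AND m5 = H AND H AND L = L
m15 = NOT m6 = NOT L = H

m4 = H  m6 = L  m15 = H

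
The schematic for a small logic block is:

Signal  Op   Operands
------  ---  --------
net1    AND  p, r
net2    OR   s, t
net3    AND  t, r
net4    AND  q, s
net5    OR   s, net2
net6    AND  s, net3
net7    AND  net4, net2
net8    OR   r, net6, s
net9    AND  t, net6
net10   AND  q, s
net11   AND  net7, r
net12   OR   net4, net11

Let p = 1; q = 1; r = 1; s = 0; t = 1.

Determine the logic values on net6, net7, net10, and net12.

net2 = s OR t = 0 OR 1 = 1
net3 = t AND r = 1 AND 1 = 1
net4 = q AND s = 1 AND 0 = 0
net6 = s AND net3 = 0 AND 1 = 0
net7 = net4 AND net2 = 0 AND 1 = 0
net10 = q AND s = 1 AND 0 = 0
net11 = net7 AND r = 0 AND 1 = 0
net12 = net4 OR net11 = 0 OR 0 = 0

net6 = 0; net7 = 0; net10 = 0; net12 = 0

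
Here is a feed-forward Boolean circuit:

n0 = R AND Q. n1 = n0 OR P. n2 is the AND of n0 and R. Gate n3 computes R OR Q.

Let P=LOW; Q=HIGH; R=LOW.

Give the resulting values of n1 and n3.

n1 = LOW, n3 = HIGH

n0 = R AND Q = LOW AND HIGH = LOW
n1 = n0 OR P = LOW OR LOW = LOW
n3 = R OR Q = LOW OR HIGH = HIGH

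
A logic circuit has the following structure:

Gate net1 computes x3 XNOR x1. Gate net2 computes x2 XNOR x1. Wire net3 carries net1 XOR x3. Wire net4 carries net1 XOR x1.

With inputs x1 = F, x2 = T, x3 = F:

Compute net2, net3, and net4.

net1 = x3 XNOR x1 = F XNOR F = T
net2 = x2 XNOR x1 = T XNOR F = F
net3 = net1 XOR x3 = T XOR F = T
net4 = net1 XOR x1 = T XOR F = T

net2 = F; net3 = T; net4 = T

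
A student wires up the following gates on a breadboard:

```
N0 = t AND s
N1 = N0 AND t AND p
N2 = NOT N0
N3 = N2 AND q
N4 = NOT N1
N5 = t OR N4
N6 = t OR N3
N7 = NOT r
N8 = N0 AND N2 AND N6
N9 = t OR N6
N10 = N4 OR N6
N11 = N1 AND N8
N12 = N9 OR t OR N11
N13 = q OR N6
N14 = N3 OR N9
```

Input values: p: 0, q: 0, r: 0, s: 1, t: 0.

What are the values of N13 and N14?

N0 = t AND s = 0 AND 1 = 0
N2 = NOT N0 = NOT 0 = 1
N3 = N2 AND q = 1 AND 0 = 0
N6 = t OR N3 = 0 OR 0 = 0
N9 = t OR N6 = 0 OR 0 = 0
N13 = q OR N6 = 0 OR 0 = 0
N14 = N3 OR N9 = 0 OR 0 = 0

N13 = 0, N14 = 0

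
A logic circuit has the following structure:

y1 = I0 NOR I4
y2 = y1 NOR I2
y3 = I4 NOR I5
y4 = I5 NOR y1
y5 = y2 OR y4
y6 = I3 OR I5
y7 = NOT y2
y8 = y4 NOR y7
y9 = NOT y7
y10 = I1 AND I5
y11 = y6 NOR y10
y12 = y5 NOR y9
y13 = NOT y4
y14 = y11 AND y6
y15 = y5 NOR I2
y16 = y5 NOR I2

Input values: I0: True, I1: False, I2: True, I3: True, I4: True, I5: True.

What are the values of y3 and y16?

y1 = I0 NOR I4 = True NOR True = False
y2 = y1 NOR I2 = False NOR True = False
y3 = I4 NOR I5 = True NOR True = False
y4 = I5 NOR y1 = True NOR False = False
y5 = y2 OR y4 = False OR False = False
y16 = y5 NOR I2 = False NOR True = False

y3 = False, y16 = False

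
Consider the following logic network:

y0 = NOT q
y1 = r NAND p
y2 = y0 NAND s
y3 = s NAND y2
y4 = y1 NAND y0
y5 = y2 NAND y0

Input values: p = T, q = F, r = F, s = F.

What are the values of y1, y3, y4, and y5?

y1 = T  y3 = T  y4 = F  y5 = F

y0 = NOT q = NOT F = T
y1 = r NAND p = F NAND T = T
y2 = y0 NAND s = T NAND F = T
y3 = s NAND y2 = F NAND T = T
y4 = y1 NAND y0 = T NAND T = F
y5 = y2 NAND y0 = T NAND T = F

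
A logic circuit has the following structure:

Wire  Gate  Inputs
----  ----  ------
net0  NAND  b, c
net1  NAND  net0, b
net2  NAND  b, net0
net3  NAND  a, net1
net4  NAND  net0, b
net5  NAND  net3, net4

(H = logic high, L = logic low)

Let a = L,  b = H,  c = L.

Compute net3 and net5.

net3 = H, net5 = H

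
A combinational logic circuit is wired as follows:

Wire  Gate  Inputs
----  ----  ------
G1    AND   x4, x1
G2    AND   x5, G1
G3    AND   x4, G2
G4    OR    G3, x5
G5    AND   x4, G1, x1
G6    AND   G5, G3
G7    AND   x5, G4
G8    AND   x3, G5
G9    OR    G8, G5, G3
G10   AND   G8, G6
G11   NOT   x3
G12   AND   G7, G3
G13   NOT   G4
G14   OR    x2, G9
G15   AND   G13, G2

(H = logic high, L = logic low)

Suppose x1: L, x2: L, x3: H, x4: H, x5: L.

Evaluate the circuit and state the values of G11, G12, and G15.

G1 = x4 AND x1 = H AND L = L
G2 = x5 AND G1 = L AND L = L
G3 = x4 AND G2 = H AND L = L
G4 = G3 OR x5 = L OR L = L
G7 = x5 AND G4 = L AND L = L
G11 = NOT x3 = NOT H = L
G12 = G7 AND G3 = L AND L = L
G13 = NOT G4 = NOT L = H
G15 = G13 AND G2 = H AND L = L

G11 = L  G12 = L  G15 = L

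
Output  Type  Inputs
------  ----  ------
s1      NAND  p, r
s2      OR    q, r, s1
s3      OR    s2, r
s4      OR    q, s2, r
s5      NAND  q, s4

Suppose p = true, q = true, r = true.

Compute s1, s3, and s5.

s1 = p NAND r = true NAND true = false
s2 = q OR r OR s1 = true OR true OR false = true
s3 = s2 OR r = true OR true = true
s4 = q OR s2 OR r = true OR true OR true = true
s5 = q NAND s4 = true NAND true = false

s1 = false; s3 = true; s5 = false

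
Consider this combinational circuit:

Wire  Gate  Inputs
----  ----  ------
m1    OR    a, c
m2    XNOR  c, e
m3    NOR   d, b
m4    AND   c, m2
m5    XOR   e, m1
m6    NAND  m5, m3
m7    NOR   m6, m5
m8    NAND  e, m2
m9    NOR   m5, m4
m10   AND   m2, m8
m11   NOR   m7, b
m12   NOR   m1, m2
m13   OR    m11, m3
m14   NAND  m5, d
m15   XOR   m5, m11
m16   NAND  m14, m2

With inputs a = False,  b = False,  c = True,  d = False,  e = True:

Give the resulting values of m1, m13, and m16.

m1 = a OR c = False OR True = True
m2 = c XNOR e = True XNOR True = True
m3 = d NOR b = False NOR False = True
m5 = e XOR m1 = True XOR True = False
m6 = m5 NAND m3 = False NAND True = True
m7 = m6 NOR m5 = True NOR False = False
m11 = m7 NOR b = False NOR False = True
m13 = m11 OR m3 = True OR True = True
m14 = m5 NAND d = False NAND False = True
m16 = m14 NAND m2 = True NAND True = False

m1 = True, m13 = True, m16 = False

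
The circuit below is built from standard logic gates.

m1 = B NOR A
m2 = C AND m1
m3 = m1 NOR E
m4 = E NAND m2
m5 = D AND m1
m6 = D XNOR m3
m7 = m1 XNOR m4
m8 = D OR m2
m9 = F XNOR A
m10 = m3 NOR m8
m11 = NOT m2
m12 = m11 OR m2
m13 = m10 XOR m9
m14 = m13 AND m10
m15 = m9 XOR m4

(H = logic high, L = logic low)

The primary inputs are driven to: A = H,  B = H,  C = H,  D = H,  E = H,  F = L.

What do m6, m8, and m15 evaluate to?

m1 = B NOR A = H NOR H = L
m2 = C AND m1 = H AND L = L
m3 = m1 NOR E = L NOR H = L
m4 = E NAND m2 = H NAND L = H
m6 = D XNOR m3 = H XNOR L = L
m8 = D OR m2 = H OR L = H
m9 = F XNOR A = L XNOR H = L
m15 = m9 XOR m4 = L XOR H = H

m6 = L, m8 = H, m15 = H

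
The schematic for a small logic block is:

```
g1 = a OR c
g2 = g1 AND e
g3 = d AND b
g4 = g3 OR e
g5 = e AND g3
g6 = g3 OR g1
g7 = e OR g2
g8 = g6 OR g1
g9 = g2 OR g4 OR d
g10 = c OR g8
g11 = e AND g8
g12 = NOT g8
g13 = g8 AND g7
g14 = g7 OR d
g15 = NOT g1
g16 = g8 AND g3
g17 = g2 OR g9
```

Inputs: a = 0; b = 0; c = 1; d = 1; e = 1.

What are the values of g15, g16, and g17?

g15 = 0; g16 = 0; g17 = 1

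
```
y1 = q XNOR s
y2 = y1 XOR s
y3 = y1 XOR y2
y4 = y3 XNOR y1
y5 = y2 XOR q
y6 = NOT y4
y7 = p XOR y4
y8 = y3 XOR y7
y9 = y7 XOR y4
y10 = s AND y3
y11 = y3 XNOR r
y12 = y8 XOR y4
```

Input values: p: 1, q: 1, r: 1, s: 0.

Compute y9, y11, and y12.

y1 = q XNOR s = 1 XNOR 0 = 0
y2 = y1 XOR s = 0 XOR 0 = 0
y3 = y1 XOR y2 = 0 XOR 0 = 0
y4 = y3 XNOR y1 = 0 XNOR 0 = 1
y7 = p XOR y4 = 1 XOR 1 = 0
y8 = y3 XOR y7 = 0 XOR 0 = 0
y9 = y7 XOR y4 = 0 XOR 1 = 1
y11 = y3 XNOR r = 0 XNOR 1 = 0
y12 = y8 XOR y4 = 0 XOR 1 = 1

y9 = 1, y11 = 0, y12 = 1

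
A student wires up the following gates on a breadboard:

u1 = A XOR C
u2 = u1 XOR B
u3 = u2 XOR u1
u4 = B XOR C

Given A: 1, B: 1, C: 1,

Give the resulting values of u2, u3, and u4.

u2 = 1, u3 = 1, u4 = 0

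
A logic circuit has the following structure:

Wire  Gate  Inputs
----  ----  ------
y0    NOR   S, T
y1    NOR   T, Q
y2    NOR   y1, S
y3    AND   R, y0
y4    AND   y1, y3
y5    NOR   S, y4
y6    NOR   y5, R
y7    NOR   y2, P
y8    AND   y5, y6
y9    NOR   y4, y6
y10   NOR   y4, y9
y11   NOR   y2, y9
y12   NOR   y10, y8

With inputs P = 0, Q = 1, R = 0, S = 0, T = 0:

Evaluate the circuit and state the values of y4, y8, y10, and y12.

y4 = 0  y8 = 0  y10 = 0  y12 = 1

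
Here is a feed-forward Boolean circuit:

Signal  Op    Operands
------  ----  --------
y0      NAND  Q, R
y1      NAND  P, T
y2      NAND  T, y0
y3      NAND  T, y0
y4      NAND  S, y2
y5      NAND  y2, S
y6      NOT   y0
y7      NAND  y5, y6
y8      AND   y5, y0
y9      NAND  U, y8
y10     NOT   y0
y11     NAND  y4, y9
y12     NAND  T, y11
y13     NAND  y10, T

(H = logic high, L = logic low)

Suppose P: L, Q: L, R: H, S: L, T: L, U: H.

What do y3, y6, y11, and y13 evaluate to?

y0 = Q NAND R = L NAND H = H
y2 = T NAND y0 = L NAND H = H
y3 = T NAND y0 = L NAND H = H
y4 = S NAND y2 = L NAND H = H
y5 = y2 NAND S = H NAND L = H
y6 = NOT y0 = NOT H = L
y8 = y5 AND y0 = H AND H = H
y9 = U NAND y8 = H NAND H = L
y10 = NOT y0 = NOT H = L
y11 = y4 NAND y9 = H NAND L = H
y13 = y10 NAND T = L NAND L = H

y3 = H, y6 = L, y11 = H, y13 = H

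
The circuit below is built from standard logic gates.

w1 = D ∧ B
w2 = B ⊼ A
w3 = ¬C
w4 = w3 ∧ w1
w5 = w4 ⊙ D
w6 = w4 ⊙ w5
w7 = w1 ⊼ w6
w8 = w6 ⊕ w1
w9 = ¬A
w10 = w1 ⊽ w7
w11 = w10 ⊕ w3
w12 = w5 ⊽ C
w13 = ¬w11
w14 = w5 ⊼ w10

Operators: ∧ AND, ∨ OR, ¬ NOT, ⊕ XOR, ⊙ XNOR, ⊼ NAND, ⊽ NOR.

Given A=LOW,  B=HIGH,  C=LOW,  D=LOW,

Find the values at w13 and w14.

w1 = D AND B = LOW AND HIGH = LOW
w3 = NOT C = NOT LOW = HIGH
w4 = w3 AND w1 = HIGH AND LOW = LOW
w5 = w4 XNOR D = LOW XNOR LOW = HIGH
w6 = w4 XNOR w5 = LOW XNOR HIGH = LOW
w7 = w1 NAND w6 = LOW NAND LOW = HIGH
w10 = w1 NOR w7 = LOW NOR HIGH = LOW
w11 = w10 XOR w3 = LOW XOR HIGH = HIGH
w13 = NOT w11 = NOT HIGH = LOW
w14 = w5 NAND w10 = HIGH NAND LOW = HIGH

w13 = LOW; w14 = HIGH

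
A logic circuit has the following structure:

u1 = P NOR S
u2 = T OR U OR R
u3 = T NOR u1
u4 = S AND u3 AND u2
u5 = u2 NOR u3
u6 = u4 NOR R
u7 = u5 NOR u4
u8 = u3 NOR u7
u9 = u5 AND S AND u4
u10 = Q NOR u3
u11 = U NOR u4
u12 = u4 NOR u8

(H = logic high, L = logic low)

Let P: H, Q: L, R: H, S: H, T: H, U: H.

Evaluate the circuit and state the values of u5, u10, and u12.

u1 = P NOR S = H NOR H = L
u2 = T OR U OR R = H OR H OR H = H
u3 = T NOR u1 = H NOR L = L
u4 = S AND u3 AND u2 = H AND L AND H = L
u5 = u2 NOR u3 = H NOR L = L
u7 = u5 NOR u4 = L NOR L = H
u8 = u3 NOR u7 = L NOR H = L
u10 = Q NOR u3 = L NOR L = H
u12 = u4 NOR u8 = L NOR L = H

u5 = L; u10 = H; u12 = H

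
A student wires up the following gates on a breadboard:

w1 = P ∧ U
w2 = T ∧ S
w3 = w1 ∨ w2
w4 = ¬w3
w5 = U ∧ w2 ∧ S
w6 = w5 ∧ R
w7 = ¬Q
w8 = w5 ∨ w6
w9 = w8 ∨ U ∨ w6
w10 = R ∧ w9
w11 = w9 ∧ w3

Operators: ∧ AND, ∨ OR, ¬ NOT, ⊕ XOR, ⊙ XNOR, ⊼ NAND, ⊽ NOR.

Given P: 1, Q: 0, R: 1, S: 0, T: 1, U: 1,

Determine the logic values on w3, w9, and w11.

w3 = 1, w9 = 1, w11 = 1

w1 = P AND U = 1 AND 1 = 1
w2 = T AND S = 1 AND 0 = 0
w3 = w1 OR w2 = 1 OR 0 = 1
w5 = U AND w2 AND S = 1 AND 0 AND 0 = 0
w6 = w5 AND R = 0 AND 1 = 0
w8 = w5 OR w6 = 0 OR 0 = 0
w9 = w8 OR U OR w6 = 0 OR 1 OR 0 = 1
w11 = w9 AND w3 = 1 AND 1 = 1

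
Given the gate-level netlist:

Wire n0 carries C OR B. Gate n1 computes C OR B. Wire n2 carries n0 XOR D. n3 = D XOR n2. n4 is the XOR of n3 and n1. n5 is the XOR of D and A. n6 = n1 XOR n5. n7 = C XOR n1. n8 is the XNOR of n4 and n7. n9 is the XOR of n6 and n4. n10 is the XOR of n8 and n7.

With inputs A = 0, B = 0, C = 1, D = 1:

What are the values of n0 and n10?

n0 = 1; n10 = 1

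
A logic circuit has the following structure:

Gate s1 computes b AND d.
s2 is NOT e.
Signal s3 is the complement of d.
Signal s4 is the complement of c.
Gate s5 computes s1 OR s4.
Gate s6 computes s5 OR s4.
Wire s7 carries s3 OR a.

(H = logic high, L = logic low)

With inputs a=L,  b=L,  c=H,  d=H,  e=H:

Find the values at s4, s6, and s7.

s4 = L, s6 = L, s7 = L

s1 = b AND d = L AND H = L
s3 = NOT d = NOT H = L
s4 = NOT c = NOT H = L
s5 = s1 OR s4 = L OR L = L
s6 = s5 OR s4 = L OR L = L
s7 = s3 OR a = L OR L = L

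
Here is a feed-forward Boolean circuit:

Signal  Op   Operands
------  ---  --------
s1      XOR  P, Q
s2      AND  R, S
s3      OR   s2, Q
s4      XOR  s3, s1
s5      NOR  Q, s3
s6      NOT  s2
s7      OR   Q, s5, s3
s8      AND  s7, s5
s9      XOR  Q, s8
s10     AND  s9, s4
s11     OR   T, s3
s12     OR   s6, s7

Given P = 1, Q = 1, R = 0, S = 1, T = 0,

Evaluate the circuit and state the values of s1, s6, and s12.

s1 = 0, s6 = 1, s12 = 1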